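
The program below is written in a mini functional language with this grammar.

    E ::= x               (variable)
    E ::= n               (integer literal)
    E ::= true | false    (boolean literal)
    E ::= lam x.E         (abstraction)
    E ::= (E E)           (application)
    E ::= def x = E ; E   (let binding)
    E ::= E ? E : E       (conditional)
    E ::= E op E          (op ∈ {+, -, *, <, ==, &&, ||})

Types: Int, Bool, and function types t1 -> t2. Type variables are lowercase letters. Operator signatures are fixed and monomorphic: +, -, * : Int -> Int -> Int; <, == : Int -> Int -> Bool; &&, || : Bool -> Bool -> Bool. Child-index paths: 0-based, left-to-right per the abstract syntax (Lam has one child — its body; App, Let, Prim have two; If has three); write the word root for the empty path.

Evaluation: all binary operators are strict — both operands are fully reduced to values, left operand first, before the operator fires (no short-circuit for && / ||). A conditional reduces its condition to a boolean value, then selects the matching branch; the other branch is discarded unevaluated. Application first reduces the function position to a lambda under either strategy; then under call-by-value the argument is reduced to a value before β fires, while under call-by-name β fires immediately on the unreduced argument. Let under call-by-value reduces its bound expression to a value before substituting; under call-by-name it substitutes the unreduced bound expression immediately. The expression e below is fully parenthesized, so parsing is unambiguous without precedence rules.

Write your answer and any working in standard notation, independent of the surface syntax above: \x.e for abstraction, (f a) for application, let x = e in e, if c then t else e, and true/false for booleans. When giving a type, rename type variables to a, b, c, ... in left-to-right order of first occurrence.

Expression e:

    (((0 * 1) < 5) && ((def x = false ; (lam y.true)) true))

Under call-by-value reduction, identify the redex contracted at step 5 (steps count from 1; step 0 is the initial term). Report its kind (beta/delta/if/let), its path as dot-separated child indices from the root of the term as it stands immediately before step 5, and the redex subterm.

Trace:
step 0: (((0 * 1) < 5) && ((let x = false in (\y.true)) true))
step 1: [delta@0.0] ((0 < 5) && ((let x = false in (\y.true)) true))
step 2: [delta@0] (true && ((let x = false in (\y.true)) true))
step 3: [let@1.0] (true && ((\y.true) true))
step 4: [beta@1] (true && true)
step 5: [delta@root] true

Answer: delta at root : (true && true)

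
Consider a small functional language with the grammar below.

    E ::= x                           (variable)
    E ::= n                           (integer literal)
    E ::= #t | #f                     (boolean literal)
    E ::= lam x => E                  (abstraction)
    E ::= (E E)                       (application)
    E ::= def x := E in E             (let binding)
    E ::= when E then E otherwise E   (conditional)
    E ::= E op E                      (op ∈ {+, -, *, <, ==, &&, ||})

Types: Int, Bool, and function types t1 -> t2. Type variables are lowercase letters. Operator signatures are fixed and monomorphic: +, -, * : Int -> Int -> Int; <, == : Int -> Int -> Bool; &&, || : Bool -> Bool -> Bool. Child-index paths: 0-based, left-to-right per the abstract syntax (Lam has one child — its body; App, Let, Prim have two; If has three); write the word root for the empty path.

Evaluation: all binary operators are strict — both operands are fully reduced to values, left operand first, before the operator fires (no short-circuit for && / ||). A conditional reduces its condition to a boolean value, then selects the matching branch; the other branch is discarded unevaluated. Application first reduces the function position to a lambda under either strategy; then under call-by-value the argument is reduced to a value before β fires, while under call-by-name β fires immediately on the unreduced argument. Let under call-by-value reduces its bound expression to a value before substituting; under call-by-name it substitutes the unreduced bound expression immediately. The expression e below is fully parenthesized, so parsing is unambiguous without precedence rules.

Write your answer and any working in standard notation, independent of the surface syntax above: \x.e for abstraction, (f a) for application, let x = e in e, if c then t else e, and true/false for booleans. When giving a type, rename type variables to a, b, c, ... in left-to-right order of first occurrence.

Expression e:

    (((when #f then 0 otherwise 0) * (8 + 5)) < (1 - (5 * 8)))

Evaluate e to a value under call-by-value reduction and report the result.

Answer: false

Derivation:
step 0: (((if false then 0 else 0) * (8 + 5)) < (1 - (5 * 8)))
step 1: [if@0.0] ((0 * (8 + 5)) < (1 - (5 * 8)))
step 2: [delta@0.1] ((0 * 13) < (1 - (5 * 8)))
step 3: [delta@0] (0 < (1 - (5 * 8)))
step 4: [delta@1.1] (0 < (1 - 40))
step 5: [delta@1] (0 < -39)
step 6: [delta@root] false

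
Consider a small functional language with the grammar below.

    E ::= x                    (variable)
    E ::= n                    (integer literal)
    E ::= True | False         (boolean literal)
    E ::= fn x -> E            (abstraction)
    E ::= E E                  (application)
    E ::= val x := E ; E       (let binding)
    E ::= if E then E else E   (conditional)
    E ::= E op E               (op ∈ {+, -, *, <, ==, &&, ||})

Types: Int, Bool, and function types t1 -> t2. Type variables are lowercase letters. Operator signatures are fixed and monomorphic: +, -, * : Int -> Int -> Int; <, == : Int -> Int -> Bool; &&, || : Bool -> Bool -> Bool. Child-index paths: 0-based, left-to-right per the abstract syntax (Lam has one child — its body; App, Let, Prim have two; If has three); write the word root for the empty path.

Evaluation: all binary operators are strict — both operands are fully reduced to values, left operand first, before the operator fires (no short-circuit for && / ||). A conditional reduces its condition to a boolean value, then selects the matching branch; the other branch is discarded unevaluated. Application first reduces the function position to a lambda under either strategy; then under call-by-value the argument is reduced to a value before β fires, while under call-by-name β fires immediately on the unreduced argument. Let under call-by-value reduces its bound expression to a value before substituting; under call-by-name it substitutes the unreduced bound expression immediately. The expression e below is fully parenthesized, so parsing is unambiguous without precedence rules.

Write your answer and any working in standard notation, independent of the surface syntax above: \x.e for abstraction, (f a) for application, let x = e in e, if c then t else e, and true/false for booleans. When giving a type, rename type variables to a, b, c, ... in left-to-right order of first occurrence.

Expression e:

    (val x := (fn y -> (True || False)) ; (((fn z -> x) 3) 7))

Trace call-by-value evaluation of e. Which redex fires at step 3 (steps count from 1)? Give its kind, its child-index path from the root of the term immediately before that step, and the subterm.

Trace:
step 0: (let x = (\y.(true || false)) in (((\z.x) 3) 7))
step 1: [let@root] (((\z.(\y.(true || false))) 3) 7)
step 2: [beta@0] ((\y.(true || false)) 7)
step 3: [beta@root] (true || false)

Answer: beta at root : ((\y.(true || false)) 7)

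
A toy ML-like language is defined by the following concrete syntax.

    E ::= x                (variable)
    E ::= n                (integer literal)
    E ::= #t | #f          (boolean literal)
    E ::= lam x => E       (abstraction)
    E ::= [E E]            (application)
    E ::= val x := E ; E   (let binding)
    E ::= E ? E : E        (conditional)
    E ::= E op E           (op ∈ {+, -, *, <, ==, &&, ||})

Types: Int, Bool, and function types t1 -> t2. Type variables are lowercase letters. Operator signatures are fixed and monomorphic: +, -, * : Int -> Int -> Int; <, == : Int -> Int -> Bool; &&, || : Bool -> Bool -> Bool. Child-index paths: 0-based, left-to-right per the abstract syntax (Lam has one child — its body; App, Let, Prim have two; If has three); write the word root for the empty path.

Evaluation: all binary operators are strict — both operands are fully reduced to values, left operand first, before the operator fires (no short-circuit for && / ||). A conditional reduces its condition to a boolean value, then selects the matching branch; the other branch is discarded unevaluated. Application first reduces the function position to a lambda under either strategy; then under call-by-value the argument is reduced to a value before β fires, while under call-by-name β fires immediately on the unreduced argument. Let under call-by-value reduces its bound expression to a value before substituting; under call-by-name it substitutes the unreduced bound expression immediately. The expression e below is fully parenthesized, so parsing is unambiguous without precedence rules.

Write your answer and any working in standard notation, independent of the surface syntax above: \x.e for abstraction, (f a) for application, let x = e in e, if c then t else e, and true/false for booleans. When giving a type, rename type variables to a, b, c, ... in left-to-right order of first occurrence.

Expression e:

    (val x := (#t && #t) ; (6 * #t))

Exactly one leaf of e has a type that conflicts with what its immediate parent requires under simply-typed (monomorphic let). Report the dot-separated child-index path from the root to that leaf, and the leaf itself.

Derivation:
  unify Bool ~ Bool
  unify Bool ~ Bool
let x : Bool
  unify Int ~ Int
  unify Bool ~ Int
  FAIL: mismatch Bool ~ Int

Answer: 1.1 : true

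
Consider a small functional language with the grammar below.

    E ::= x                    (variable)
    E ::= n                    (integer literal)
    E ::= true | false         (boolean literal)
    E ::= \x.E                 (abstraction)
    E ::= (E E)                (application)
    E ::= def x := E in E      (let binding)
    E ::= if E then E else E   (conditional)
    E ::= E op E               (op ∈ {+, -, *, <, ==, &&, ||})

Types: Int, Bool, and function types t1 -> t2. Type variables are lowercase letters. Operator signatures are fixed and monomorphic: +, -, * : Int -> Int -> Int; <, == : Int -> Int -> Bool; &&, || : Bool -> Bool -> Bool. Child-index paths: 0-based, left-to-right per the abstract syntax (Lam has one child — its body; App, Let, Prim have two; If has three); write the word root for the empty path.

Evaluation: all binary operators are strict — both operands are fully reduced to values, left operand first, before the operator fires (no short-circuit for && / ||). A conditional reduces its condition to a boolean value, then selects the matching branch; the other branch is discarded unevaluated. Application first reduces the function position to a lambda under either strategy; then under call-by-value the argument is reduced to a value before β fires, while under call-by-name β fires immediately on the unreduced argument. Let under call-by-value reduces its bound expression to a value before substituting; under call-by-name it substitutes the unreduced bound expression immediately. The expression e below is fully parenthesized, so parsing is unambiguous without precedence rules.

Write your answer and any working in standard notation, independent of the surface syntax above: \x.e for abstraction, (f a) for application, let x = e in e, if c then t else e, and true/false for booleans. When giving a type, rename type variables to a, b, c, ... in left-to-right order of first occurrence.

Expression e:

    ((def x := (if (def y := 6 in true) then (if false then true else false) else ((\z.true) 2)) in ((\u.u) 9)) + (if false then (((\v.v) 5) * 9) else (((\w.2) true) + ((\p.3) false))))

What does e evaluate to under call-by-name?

Trace:
step 0: ((let x = (if (let y = 6 in true) then (if false then true else false) else ((\z.true) 2)) in ((\u.u) 9)) + (if false then (((\v.v) 5) * 9) else (((\w.2) true) + ((\p.3) false))))
step 1: [let@0] (((\u.u) 9) + (if false then (((\v.v) 5) * 9) else (((\w.2) true) + ((\p.3) false))))
step 2: [beta@0] (9 + (if false then (((\v.v) 5) * 9) else (((\w.2) true) + ((\p.3) false))))
step 3: [if@1] (9 + (((\w.2) true) + ((\p.3) false)))
step 4: [beta@1.0] (9 + (2 + ((\p.3) false)))
step 5: [beta@1.1] (9 + (2 + 3))
step 6: [delta@1] (9 + 5)
step 7: [delta@root] 14

Answer: 14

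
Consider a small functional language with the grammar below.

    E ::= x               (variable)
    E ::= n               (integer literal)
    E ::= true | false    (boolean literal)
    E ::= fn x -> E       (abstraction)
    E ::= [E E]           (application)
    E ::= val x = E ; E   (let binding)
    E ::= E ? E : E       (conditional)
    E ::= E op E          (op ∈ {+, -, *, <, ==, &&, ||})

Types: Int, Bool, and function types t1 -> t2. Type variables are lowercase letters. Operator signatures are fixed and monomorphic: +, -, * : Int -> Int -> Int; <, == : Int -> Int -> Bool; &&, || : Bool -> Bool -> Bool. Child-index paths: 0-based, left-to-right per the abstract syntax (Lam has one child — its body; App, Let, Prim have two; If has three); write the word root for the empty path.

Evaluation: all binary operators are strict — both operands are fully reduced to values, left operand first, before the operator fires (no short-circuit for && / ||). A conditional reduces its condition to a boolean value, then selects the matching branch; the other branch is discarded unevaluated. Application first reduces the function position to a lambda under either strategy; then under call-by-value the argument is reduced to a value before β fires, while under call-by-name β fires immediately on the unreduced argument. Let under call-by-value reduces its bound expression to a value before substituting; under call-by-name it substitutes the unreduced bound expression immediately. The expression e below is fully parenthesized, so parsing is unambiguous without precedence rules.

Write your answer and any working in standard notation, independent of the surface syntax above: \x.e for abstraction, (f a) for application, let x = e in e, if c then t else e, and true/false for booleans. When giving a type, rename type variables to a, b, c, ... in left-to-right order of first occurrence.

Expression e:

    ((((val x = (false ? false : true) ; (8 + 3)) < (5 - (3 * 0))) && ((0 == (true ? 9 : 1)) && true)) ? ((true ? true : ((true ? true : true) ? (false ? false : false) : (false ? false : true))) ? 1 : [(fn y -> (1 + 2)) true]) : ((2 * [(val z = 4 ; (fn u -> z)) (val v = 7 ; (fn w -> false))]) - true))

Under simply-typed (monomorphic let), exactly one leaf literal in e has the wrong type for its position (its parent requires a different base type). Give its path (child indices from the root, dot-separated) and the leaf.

Working:
  unify Bool ~ Bool
  unify Bool ~ Bool
let x : Bool
  unify Int ~ Int
  unify Int ~ Int
  unify Int ~ Int
  unify Int ~ Int
  unify Int ~ Int
  unify Int ~ Int
  unify Int ~ Int
  unify Int ~ Int
  unify Bool ~ Bool
  unify Int ~ Int
  unify Bool ~ Bool
  unify Int ~ Int
  unify Int ~ Int
  unify Bool ~ Bool
  unify Bool ~ Bool
  unify Bool ~ Bool
  unify Bool ~ Bool
  unify Bool ~ Bool
  unify Bool ~ Bool
  unify Bool ~ Bool
  unify Bool ~ Bool
  unify Bool ~ Bool
  unify Bool ~ Bool
  unify Bool ~ Bool
  unify Bool ~ Bool
  unify Bool ~ Bool
  unify Bool ~ Bool
  unify Bool ~ Bool
  unify Int ~ Int
  unify Int ~ Int
\y._ : a -> Int
  unify a -> Int ~ Bool -> b
  unify a ~ Bool
  unify Int ~ b
_ _ : Int
  unify Int ~ Int
  unify Int ~ Int
let z : Int
z : Int
\u._ : c -> Int
let v : Int
\w._ : d -> Bool
  unify c -> Int ~ (d -> Bool) -> e
  unify c ~ d -> Bool
  unify Int ~ e
_ _ : Int
  unify Int ~ Int
  unify Int ~ Int
  unify Bool ~ Int
  FAIL: mismatch Bool ~ Int

Answer: 2.1 : true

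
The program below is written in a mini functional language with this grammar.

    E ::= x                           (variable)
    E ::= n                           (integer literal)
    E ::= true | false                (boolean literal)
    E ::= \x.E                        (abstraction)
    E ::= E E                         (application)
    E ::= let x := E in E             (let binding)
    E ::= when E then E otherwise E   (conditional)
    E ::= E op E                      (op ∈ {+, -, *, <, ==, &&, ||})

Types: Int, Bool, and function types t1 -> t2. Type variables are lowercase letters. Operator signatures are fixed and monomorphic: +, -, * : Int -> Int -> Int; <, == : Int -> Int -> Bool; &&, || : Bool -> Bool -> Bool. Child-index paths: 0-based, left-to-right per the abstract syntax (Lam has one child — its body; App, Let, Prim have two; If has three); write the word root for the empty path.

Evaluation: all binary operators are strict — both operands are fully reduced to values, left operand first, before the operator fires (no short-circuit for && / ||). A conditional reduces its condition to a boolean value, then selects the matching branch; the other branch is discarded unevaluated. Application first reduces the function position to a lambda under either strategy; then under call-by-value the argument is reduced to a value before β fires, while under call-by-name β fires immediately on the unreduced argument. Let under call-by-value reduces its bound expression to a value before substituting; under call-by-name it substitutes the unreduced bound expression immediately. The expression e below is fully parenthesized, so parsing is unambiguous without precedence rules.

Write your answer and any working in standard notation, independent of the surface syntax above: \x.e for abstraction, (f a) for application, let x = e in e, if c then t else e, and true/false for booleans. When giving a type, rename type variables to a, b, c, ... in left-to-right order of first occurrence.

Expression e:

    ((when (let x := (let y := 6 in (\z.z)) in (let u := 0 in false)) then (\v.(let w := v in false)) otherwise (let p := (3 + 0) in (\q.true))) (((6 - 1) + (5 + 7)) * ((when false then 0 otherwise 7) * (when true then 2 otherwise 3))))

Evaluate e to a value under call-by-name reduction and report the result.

Answer: true

Derivation:
step 0: ((if (let x = (let y = 6 in (\z.z)) in (let u = 0 in false)) then (\v.(let w = v in false)) else (let p = (3 + 0) in (\q.true))) (((6 - 1) + (5 + 7)) * ((if false then 0 else 7) * (if true then 2 else 3))))
step 1: [let@0.0] ((if (let u = 0 in false) then (\v.(let w = v in false)) else (let p = (3 + 0) in (\q.true))) (((6 - 1) + (5 + 7)) * ((if false then 0 else 7) * (if true then 2 else 3))))
step 2: [let@0.0] ((if false then (\v.(let w = v in false)) else (let p = (3 + 0) in (\q.true))) (((6 - 1) + (5 + 7)) * ((if false then 0 else 7) * (if true then 2 else 3))))
step 3: [if@0] ((let p = (3 + 0) in (\q.true)) (((6 - 1) + (5 + 7)) * ((if false then 0 else 7) * (if true then 2 else 3))))
step 4: [let@0] ((\q.true) (((6 - 1) + (5 + 7)) * ((if false then 0 else 7) * (if true then 2 else 3))))
step 5: [beta@root] true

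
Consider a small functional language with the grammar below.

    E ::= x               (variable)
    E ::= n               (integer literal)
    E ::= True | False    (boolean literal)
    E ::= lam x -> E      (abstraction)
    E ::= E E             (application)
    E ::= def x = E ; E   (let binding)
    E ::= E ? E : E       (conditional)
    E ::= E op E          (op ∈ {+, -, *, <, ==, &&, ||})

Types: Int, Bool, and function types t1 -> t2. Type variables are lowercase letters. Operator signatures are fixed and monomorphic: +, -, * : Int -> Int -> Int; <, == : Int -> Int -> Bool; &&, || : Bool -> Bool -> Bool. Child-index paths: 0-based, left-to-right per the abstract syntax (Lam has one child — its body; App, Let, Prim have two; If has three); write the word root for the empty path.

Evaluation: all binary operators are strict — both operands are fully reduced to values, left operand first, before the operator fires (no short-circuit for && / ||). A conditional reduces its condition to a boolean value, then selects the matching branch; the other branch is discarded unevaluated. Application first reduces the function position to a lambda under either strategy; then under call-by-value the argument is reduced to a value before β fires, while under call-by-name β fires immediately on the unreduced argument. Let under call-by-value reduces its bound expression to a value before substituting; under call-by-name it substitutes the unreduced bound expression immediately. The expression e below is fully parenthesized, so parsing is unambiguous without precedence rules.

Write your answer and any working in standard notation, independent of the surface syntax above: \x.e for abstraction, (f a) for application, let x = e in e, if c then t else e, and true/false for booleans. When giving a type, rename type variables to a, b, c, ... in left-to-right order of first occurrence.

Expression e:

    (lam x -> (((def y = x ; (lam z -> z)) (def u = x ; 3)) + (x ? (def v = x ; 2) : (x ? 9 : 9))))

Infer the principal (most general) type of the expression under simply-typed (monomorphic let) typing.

Derivation:
x : a
let y : a
z : b
\z._ : b -> b
x : a
let u : a
  unify b -> b ~ Int -> c
  unify b ~ Int
  unify Int ~ c
_ _ : Int
  unify Int ~ Int
x : a
  unify a ~ Bool
x : Bool
let v : Bool
x : Bool
  unify Bool ~ Bool
  unify Int ~ Int
  unify Int ~ Int
  unify Int ~ Int
\x._ : Bool -> Int

Answer: Bool -> Int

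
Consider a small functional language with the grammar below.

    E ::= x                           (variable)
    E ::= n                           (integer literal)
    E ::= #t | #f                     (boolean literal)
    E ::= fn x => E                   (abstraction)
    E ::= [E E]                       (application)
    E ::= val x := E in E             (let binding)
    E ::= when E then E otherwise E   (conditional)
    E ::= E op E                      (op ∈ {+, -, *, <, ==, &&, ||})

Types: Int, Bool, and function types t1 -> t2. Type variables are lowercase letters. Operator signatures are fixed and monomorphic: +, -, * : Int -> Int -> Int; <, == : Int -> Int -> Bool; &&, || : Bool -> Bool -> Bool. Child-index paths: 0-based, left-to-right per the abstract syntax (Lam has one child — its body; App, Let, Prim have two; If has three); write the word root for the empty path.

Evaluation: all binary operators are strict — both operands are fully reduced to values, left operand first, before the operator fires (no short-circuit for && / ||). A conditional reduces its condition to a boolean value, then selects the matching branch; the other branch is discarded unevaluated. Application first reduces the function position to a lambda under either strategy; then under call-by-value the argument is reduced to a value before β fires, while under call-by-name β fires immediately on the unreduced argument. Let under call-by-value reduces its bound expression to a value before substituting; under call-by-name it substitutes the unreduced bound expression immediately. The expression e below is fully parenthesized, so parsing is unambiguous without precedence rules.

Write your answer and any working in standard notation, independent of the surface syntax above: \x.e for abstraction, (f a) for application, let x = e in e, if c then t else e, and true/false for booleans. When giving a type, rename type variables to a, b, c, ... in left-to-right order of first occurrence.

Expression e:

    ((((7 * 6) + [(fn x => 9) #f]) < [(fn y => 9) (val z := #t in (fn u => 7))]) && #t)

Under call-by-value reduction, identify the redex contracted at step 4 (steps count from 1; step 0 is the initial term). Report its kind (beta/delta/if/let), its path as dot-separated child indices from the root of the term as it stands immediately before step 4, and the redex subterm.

Derivation:
step 0: ((((7 * 6) + ((\x.9) false)) < ((\y.9) (let z = true in (\u.7)))) && true)
step 1: [delta@0.0.0] (((42 + ((\x.9) false)) < ((\y.9) (let z = true in (\u.7)))) && true)
step 2: [beta@0.0.1] (((42 + 9) < ((\y.9) (let z = true in (\u.7)))) && true)
step 3: [delta@0.0] ((51 < ((\y.9) (let z = true in (\u.7)))) && true)
step 4: [let@0.1.1] ((51 < ((\y.9) (\u.7))) && true)

Answer: let at 0.1.1 : (let z = true in (\u.7))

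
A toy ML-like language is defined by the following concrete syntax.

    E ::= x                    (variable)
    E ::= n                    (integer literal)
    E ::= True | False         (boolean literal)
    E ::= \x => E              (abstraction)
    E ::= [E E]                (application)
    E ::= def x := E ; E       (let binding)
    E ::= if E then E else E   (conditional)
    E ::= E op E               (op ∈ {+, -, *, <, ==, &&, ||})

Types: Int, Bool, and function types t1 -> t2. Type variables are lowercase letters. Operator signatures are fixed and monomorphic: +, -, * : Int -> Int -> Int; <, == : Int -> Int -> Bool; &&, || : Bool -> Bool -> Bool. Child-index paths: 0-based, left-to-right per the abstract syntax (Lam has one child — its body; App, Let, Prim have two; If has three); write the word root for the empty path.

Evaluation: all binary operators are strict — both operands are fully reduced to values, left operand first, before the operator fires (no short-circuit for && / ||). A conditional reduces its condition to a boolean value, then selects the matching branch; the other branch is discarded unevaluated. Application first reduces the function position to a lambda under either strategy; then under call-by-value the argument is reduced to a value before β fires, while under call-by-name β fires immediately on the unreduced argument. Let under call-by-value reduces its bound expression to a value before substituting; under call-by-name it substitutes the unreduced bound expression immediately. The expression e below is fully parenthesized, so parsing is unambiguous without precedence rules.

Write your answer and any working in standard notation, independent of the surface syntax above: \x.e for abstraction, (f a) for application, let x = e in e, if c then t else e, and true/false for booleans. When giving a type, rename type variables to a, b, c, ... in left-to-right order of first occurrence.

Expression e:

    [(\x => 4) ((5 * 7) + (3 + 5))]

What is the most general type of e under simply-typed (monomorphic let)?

Trace:
\x._ : a -> Int
  unify Int ~ Int
  unify Int ~ Int
  unify Int ~ Int
  unify Int ~ Int
  unify Int ~ Int
  unify Int ~ Int
  unify a -> Int ~ Int -> b
  unify a ~ Int
  unify Int ~ b
_ _ : Int

Answer: Int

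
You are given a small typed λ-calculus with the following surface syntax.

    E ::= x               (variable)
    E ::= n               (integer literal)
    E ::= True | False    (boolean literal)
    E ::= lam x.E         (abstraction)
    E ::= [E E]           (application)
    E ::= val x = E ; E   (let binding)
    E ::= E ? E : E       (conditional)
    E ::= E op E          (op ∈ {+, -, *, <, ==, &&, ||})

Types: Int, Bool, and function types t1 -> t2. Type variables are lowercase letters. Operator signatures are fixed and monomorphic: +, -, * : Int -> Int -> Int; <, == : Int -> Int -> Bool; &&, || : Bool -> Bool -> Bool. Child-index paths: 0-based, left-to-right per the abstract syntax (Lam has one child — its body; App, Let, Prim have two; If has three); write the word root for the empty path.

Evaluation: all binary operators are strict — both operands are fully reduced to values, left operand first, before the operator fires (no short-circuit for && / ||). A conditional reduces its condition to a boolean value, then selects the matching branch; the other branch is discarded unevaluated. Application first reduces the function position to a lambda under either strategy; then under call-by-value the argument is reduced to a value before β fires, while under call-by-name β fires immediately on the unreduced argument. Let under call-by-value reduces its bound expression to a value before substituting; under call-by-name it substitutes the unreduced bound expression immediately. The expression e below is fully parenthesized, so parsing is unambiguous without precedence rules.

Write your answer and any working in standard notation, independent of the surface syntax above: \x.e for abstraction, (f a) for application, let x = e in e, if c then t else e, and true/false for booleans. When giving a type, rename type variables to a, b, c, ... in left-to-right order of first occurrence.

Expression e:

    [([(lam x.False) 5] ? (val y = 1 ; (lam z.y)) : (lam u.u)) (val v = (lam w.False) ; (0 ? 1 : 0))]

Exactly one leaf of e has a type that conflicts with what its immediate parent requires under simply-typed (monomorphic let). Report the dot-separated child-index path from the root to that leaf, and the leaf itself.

Derivation:
\x._ : a -> Bool
  unify a -> Bool ~ Int -> b
  unify a ~ Int
  unify Bool ~ b
_ _ : Bool
  unify Bool ~ Bool
let y : Int
y : Int
\z._ : c -> Int
u : d
\u._ : d -> d
  unify c -> Int ~ d -> d
  unify c ~ d
  unify Int ~ d
\w._ : e -> Bool
let v : e -> Bool
  unify Int ~ Bool
  FAIL: mismatch Int ~ Bool

Answer: 1.1.0 : 0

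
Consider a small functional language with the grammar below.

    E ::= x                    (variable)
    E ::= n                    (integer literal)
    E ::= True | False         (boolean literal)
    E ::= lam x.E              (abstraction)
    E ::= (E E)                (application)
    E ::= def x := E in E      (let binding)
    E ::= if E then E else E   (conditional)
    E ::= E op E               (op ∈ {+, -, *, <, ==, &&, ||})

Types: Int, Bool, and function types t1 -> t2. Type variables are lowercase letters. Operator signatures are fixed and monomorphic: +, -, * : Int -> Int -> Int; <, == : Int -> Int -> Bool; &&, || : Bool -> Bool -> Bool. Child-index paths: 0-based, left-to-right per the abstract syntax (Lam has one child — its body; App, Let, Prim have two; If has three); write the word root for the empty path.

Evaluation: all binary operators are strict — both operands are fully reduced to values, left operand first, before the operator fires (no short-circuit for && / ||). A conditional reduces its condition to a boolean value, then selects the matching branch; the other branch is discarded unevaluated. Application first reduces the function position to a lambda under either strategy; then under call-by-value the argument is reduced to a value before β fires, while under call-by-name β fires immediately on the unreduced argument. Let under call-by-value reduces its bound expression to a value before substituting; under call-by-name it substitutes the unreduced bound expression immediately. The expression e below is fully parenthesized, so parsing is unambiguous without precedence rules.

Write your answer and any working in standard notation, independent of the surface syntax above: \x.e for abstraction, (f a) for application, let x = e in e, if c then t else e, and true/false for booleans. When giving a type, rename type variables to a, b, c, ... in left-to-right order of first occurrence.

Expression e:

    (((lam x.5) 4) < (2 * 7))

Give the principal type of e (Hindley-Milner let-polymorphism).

Working:
\x._ : a -> Int
  unify a -> Int ~ Int -> b
  unify a ~ Int
  unify Int ~ b
_ _ : Int
  unify Int ~ Int
  unify Int ~ Int
  unify Int ~ Int
  unify Int ~ Int

Answer: Bool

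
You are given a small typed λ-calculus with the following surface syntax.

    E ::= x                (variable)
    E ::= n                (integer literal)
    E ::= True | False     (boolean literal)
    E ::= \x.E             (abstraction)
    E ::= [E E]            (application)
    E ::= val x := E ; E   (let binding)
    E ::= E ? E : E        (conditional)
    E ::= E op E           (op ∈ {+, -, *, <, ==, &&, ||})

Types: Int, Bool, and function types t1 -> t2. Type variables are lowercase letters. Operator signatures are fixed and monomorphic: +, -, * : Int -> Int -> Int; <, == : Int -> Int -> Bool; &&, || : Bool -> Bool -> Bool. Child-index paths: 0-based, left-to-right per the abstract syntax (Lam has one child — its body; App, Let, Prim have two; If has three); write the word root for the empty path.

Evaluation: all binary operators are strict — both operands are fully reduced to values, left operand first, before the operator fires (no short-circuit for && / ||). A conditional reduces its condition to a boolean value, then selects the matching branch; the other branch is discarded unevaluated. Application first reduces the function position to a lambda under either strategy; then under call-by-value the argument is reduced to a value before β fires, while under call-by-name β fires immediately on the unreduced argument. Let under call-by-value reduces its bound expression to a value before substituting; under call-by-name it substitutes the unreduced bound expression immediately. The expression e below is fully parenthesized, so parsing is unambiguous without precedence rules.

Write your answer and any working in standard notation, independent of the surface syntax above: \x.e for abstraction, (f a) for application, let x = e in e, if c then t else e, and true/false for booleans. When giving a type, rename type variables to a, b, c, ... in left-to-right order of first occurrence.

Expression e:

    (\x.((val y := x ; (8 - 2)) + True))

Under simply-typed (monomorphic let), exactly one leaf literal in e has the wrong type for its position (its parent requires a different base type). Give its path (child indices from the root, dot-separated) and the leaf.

Derivation:
x : a
let y : a
  unify Int ~ Int
  unify Int ~ Int
  unify Int ~ Int
  unify Bool ~ Int
  FAIL: mismatch Bool ~ Int

Answer: 0.1 : true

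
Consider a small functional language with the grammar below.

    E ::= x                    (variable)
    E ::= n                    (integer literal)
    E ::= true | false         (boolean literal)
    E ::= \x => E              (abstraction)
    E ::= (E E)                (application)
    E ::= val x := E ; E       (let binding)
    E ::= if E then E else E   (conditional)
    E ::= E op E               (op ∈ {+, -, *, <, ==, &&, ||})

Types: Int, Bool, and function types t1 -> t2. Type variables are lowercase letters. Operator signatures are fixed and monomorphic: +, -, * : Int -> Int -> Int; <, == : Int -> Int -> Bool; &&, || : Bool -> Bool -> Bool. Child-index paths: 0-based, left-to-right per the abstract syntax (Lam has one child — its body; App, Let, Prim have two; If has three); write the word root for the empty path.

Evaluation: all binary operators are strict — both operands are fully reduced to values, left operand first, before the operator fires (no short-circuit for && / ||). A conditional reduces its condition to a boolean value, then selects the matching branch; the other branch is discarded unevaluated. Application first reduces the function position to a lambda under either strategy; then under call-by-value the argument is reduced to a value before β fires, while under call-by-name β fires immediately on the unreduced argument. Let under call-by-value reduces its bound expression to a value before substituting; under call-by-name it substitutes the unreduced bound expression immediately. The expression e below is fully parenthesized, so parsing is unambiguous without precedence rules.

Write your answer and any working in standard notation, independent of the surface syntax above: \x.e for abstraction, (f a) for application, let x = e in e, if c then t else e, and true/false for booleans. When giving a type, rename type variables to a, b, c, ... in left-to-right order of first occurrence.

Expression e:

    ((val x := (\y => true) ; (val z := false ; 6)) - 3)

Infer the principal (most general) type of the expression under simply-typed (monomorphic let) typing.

Derivation:
\y._ : a -> Bool
let x : a -> Bool
let z : Bool
  unify Int ~ Int
  unify Int ~ Int

Answer: Int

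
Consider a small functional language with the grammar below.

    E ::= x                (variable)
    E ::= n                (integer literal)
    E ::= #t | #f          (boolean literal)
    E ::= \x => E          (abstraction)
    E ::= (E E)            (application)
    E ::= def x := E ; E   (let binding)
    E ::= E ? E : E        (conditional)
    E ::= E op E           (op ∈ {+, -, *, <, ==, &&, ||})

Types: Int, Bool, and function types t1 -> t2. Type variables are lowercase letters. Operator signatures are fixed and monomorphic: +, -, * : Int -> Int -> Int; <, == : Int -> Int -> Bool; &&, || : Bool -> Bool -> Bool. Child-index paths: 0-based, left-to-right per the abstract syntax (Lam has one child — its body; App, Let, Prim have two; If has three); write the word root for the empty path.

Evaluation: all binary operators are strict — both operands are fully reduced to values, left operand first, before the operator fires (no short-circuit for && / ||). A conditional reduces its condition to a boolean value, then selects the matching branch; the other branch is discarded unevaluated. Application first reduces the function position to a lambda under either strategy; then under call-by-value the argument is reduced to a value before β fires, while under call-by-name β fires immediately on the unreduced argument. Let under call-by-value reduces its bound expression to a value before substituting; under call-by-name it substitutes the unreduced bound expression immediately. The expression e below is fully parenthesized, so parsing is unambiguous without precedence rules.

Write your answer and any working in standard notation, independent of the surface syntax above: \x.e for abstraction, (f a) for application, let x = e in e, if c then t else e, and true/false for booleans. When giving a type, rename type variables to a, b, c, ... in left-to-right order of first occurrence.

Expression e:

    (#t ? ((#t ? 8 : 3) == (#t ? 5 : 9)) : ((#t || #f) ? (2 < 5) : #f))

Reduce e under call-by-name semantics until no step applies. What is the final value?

Derivation:
step 0: (if true then ((if true then 8 else 3) == (if true then 5 else 9)) else (if (true || false) then (2 < 5) else false))
step 1: [if@root] ((if true then 8 else 3) == (if true then 5 else 9))
step 2: [if@0] (8 == (if true then 5 else 9))
step 3: [if@1] (8 == 5)
step 4: [delta@root] false

Answer: false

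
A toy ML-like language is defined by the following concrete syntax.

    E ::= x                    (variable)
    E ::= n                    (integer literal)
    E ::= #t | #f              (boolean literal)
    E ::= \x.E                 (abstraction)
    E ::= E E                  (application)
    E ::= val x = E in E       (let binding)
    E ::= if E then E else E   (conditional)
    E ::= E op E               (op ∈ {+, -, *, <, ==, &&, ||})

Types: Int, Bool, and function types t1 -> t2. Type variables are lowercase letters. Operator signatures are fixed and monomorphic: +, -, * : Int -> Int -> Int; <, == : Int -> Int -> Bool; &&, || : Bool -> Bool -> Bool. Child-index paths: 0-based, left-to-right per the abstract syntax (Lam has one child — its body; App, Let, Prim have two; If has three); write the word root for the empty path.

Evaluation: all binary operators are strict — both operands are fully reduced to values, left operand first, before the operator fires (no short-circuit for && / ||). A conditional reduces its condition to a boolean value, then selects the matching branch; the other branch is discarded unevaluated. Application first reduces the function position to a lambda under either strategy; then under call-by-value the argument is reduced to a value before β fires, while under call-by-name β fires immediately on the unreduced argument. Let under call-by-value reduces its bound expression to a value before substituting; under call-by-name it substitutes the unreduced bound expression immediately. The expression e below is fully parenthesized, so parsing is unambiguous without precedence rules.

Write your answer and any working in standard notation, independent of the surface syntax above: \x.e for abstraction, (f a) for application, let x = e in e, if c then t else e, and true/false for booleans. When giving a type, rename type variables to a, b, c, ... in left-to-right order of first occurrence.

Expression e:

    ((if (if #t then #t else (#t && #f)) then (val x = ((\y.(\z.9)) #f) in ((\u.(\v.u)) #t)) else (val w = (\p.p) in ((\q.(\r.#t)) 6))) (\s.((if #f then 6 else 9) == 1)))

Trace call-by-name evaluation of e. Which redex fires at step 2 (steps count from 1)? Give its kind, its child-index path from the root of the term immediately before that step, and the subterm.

Answer: if at 0 : (if true then (let x = ((\y.(\z.9)) false) in ((\u.(\v.u)) true)) else (let w = (\p.p) in ((\q.(\r.true)) 6)))

Working:
step 0: ((if (if true then true else (true && false)) then (let x = ((\y.(\z.9)) false) in ((\u.(\v.u)) true)) else (let w = (\p.p) in ((\q.(\r.true)) 6))) (\s.((if false then 6 else 9) == 1)))
step 1: [if@0.0] ((if true then (let x = ((\y.(\z.9)) false) in ((\u.(\v.u)) true)) else (let w = (\p.p) in ((\q.(\r.true)) 6))) (\s.((if false then 6 else 9) == 1)))
step 2: [if@0] ((let x = ((\y.(\z.9)) false) in ((\u.(\v.u)) true)) (\s.((if false then 6 else 9) == 1)))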